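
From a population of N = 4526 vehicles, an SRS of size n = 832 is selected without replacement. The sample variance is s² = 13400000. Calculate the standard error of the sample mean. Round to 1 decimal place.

114.7

Under SRS without replacement, Var(ȳ) = (1 − f)·s²/n with f = n/N = 832/4526 = 0.18382678.
Var(ȳ) = (1 − 0.18382678)·13400000/832 = 0.81617322·16105.769 = 13145.098.
SE(ȳ) = √(13145.098) = 114.7.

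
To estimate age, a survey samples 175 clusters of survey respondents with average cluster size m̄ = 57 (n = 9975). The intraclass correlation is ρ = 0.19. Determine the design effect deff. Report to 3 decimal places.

deff = 1 + (57 − 1)·0.19 = 1 + 10.64 = 11.64.

11.640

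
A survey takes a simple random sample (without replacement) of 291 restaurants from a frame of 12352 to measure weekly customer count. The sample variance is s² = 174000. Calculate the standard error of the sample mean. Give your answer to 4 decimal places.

24.1630

Under SRS without replacement, Var(ȳ) = (1 − f)·s²/n with f = n/N = 291/12352 = 0.02355894.
Var(ȳ) = (1 − 0.02355894)·174000/291 = 0.97644106·597.93814 = 583.85136.
SE(ȳ) = √(583.85136) = 24.1630.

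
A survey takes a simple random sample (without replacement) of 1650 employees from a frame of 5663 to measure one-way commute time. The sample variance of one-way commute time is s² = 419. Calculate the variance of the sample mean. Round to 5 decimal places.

Under SRS without replacement, Var(ȳ) = (1 − f)·s²/n with f = n/N = 1650/5663 = 0.29136500.
Var(ȳ) = (1 − 0.29136500)·419/1650 = 0.70863500·0.25393939 = 0.17995034.

0.17995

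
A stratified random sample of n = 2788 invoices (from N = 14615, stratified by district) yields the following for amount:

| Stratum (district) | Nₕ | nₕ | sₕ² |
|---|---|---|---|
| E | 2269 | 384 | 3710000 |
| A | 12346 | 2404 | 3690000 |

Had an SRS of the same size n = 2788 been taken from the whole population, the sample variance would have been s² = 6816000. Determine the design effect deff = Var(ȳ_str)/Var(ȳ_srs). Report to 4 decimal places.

0.5436

Var(ȳ_str) = Σ Wₕ²(1−fₕ)sₕ²/nₕ with Wₕ = Nₕ/14615:
  E: (2269/14615)²·(1−384/2269)·3710000/384 = 193.45987
  A: (12346/14615)²·(1−2404/12346)·3690000/2404 = 882.05221
  → Var(ȳ_str) = 1075.5121.
Var(ȳ_srs) = (1 − 2788/14615)·6816000/2788 = 1978.3931.
deff = 1075.5121 / 1978.3931 = 0.5436.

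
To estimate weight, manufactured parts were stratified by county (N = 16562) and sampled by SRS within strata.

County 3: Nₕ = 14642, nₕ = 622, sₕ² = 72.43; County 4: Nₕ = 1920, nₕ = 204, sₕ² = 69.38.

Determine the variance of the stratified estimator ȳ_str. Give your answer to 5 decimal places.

0.09123

Var(ȳ_str) = Σₕ Wₕ²(1 − fₕ)sₕ²/nₕ with Wₕ = Nₕ/N, N = 16562.
County 3: Wₕ = 0.88407197; term = 0.88407197²·(1 − 0.04248054)·72.43/622 = 0.087146702.
County 4: Wₕ = 0.11592803; term = 0.11592803²·(1 − 0.10625000)·69.38/204 = 0.0040850472.
Sum = 0.091231749.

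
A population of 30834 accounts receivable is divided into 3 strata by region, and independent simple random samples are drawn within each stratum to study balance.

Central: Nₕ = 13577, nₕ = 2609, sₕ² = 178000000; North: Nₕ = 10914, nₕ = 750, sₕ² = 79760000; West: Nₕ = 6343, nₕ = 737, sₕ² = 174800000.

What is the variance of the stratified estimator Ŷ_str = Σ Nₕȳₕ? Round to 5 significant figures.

3.0390 × 10^13

Var(Ŷ_str) = Σₕ Nₕ²(1 − fₕ)sₕ²/nₕ.
Central: 13577²·(1 − 2609/13577)·178000000/2609 = 1.0159613 × 10^13.
North: 10914²·(1 − 750/10914)·79760000/750 = 1.1797025 × 10^13.
West: 6343²·(1 − 737/6343)·174800000/737 = 8.4337698 × 10^12.
Sum = 3.0390408 × 10^13.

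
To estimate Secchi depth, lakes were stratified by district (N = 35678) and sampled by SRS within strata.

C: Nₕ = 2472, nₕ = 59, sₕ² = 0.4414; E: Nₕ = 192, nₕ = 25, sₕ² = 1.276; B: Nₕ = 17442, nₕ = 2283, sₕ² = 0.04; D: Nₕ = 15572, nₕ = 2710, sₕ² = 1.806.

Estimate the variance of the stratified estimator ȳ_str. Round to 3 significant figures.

Var(ȳ_str) = Σₕ Wₕ²(1 − fₕ)sₕ²/nₕ with Wₕ = Nₕ/N, N = 35678.
C: Wₕ = 0.06928639; term = 0.06928639²·(1 − 0.02386731)·0.4414/59 = 3.5057836 × 10^-5.
E: Wₕ = 0.00538147; term = 0.00538147²·(1 − 0.13020833)·1.276/25 = 1.2856636 × 10^-6.
B: Wₕ = 0.48887269; term = 0.48887269²·(1 − 0.13089095)·0.04/2283 = 3.6393172 × 10^-6.
D: Wₕ = 0.43645944; term = 0.43645944²·(1 − 0.17403031)·1.806/2710 = 1.0485771 × 10^-4.
Sum = 1.4484053 × 10^-4.

1.45 × 10^-4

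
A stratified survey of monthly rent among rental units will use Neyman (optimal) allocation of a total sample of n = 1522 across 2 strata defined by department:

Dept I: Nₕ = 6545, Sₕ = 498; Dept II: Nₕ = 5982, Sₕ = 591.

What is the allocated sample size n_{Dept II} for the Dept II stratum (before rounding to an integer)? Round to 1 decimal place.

Neyman allocation: nₕ = n·NₕSₕ / Σⱼ NⱼSⱼ.
Σ NⱼSⱼ = 6545·498 + 5982·591 = 6.794772 × 10^6.
n_{Dept II} = 1522·5982·591 / (6.794772 × 10^6) = 791.9.

791.9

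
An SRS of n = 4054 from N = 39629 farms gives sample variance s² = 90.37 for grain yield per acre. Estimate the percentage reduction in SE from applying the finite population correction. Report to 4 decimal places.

f = n/N = 4054/39629 = 0.10229882.
SE_no-fpc = √(s²/n) = 0.1493036; SE_fpc = √((1−f)s²/n) = 0.14146082.
Ratio = √(1−f) = 0.94747094. Reduction = 100·(1 − 0.94747094) = 5.2529%.

5.2529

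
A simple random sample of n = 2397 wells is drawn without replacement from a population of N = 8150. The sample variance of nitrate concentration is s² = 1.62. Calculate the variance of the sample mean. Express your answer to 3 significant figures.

Under SRS without replacement, Var(ȳ) = (1 − f)·s²/n with f = n/N = 2397/8150 = 0.29411043.
Var(ȳ) = (1 − 0.29411043)·1.62/2397 = 0.70588957·6.7584481 × 10^-4 = 4.770718 × 10^-4.

4.77 × 10^-4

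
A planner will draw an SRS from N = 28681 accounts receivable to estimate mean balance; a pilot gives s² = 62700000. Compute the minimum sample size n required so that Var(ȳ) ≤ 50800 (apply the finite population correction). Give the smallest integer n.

Without fpc, n₀ = s²/D = 62700000/50800 = 1234.2520.
With fpc, (1 − n/N)·s²/n ≤ D requires n ≥ n₀/(1 + n₀/N) = 1234.2520/(1 + 1234.2520/28681) = 1183.3289.
Rounding up, n = 1184.

1184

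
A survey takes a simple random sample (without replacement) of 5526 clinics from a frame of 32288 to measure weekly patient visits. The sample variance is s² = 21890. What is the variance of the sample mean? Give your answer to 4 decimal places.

Under SRS without replacement, Var(ȳ) = (1 − f)·s²/n with f = n/N = 5526/32288 = 0.17114718.
Var(ȳ) = (1 − 0.17114718)·21890/5526 = 0.82885282·3.961274 = 3.2833131.

3.2833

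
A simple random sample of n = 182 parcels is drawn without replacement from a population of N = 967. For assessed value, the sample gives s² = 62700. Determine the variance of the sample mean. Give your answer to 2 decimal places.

Under SRS without replacement, Var(ȳ) = (1 − f)·s²/n with f = n/N = 182/967 = 0.18821096.
Var(ȳ) = (1 − 0.18821096)·62700/182 = 0.81178904·344.50549 = 279.66578.

279.67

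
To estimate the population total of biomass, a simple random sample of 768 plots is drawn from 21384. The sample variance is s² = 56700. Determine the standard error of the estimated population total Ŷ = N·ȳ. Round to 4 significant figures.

180400

Var(Ŷ) = N²·Var(ȳ) = N²·(1 − n/N)·s²/n.
f = 768/21384 = 0.03591470; Var(ȳ) = 0.96408530·56700/768 = 71.17661.
Var(Ŷ) = 21384² · 71.17661 = 3.2547317 × 10^10.
SE(Ŷ) = √(3.2547317 × 10^10) = 180400.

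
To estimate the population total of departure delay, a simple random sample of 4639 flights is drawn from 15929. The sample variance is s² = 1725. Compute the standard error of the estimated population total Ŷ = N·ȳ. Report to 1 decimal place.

Var(Ŷ) = N²·Var(ȳ) = N²·(1 − n/N)·s²/n.
f = 4639/15929 = 0.29122983; Var(ȳ) = 0.70877017·1725/4639 = 0.26355433.
Var(Ŷ) = 15929² · 0.26355433 = 6.6872442 × 10^7.
SE(Ŷ) = √(6.6872442 × 10^7) = 8177.6.

8177.6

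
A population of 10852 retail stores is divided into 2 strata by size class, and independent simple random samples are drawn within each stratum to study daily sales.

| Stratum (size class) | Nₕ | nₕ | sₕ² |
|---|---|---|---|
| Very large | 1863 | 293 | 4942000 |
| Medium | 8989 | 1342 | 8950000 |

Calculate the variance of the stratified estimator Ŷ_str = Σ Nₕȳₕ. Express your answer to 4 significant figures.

5.078 × 10^11

Var(Ŷ_str) = Σₕ Nₕ²(1 − fₕ)sₕ²/nₕ.
Very large: 1863²·(1 − 293/1863)·4942000/293 = 4.9334148 × 10^10.
Medium: 8989²·(1 − 1342/8989)·8950000/1342 = 4.5842996 × 10^11.
Sum = 5.0776411 × 10^11.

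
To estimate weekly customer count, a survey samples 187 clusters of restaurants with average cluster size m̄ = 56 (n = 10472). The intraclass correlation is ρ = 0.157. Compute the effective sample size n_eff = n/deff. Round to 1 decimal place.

1086.9

deff = 1 + (56 − 1)·0.157 = 1 + 8.635 = 9.635.
n_eff = 10472 / 9.635 = 1086.9.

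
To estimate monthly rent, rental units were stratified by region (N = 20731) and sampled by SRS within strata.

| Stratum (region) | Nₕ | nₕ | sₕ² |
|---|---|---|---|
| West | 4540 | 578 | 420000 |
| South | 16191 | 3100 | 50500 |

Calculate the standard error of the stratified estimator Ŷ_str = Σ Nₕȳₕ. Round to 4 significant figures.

128500

Var(Ŷ_str) = Σₕ Nₕ²(1 − fₕ)sₕ²/nₕ.
West: 4540²·(1 − 578/4540)·420000/578 = 1.3070487 × 10^10.
South: 16191²·(1 − 3100/16191)·50500/3100 = 3.4528378 × 10^9.
Sum = 1.6523325 × 10^10.
SE = √(1.6523325 × 10^10) = 128500.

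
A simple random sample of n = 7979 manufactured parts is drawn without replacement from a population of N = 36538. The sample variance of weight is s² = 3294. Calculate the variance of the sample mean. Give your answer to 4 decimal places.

Under SRS without replacement, Var(ȳ) = (1 − f)·s²/n with f = n/N = 7979/36538 = 0.21837539.
Var(ȳ) = (1 − 0.21837539)·3294/7979 = 0.78162461·0.41283369 = 0.32268097.

0.3227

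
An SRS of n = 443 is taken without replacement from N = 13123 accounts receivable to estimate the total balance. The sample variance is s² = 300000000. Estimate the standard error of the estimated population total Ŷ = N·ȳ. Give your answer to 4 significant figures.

Var(Ŷ) = N²·Var(ȳ) = N²·(1 − n/N)·s²/n.
f = 443/13123 = 0.03375752; Var(ȳ) = 0.96624248·300000000/443 = 654340.28.
Var(Ŷ) = 13123² · 654340.28 = 1.1268599 × 10^14.
SE(Ŷ) = √(1.1268599 × 10^14) = 1.062 × 10^7.

1.062 × 10^7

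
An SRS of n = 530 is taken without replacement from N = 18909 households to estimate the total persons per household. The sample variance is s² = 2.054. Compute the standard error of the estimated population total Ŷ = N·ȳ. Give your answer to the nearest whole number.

Var(Ŷ) = N²·Var(ȳ) = N²·(1 − n/N)·s²/n.
f = 530/18909 = 0.02802898; Var(ȳ) = 0.97197102·2.054/530 = 0.0037668462.
Var(Ŷ) = 18909² · 0.0037668462 = 1.3468369 × 10^6.
SE(Ŷ) = √(1.3468369 × 10^6) = 1161.

1161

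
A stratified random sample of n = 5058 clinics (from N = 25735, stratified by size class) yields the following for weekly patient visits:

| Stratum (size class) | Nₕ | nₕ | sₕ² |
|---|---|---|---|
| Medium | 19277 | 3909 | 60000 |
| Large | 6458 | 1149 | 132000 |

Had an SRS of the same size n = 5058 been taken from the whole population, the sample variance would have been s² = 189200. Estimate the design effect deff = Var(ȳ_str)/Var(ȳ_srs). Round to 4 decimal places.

0.4263

Var(ȳ_str) = Σ Wₕ²(1−fₕ)sₕ²/nₕ with Wₕ = Nₕ/25735:
  Medium: (19277/25735)²·(1−3909/19277)·60000/3909 = 6.8658456
  Large: (6458/25735)²·(1−1149/6458)·132000/1149 = 5.9472518
  → Var(ȳ_str) = 12.813097.
Var(ȳ_srs) = (1 − 5058/25735)·189200/5058 = 30.054234.
deff = 12.813097 / 30.054234 = 0.4263.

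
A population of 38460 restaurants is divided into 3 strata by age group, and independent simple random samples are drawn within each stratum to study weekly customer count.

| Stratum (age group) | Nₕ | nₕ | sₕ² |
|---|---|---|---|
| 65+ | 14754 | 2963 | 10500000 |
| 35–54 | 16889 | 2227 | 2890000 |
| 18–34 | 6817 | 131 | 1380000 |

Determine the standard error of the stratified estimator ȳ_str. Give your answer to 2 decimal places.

Var(ȳ_str) = Σₕ Wₕ²(1 − fₕ)sₕ²/nₕ with Wₕ = Nₕ/N, N = 38460.
65+: Wₕ = 0.38361934; term = 0.38361934²·(1 − 0.20082689)·10500000/2963 = 416.77293.
35–54: Wₕ = 0.43913157; term = 0.43913157²·(1 − 0.13186097)·2890000/2227 = 217.24821.
18–34: Wₕ = 0.17724909; term = 0.17724909²·(1 − 0.01921666)·1380000/131 = 324.60029.
Sum = 958.62143.
SE = √(958.62143) = 30.96.

30.96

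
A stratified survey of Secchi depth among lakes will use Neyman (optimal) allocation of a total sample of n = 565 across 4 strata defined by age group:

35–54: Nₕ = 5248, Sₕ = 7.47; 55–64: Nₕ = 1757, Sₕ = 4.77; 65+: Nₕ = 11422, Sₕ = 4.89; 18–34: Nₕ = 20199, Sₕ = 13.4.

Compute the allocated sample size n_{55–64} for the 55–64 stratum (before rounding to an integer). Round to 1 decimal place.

12.7

Neyman allocation: nₕ = n·NₕSₕ / Σⱼ NⱼSⱼ.
Σ NⱼSⱼ = 5248·7.47 + 1757·4.77 + 11422·4.89 + 20199·13.4 = 374103.63.
n_{55–64} = 565·1757·4.77 / 374103.63 = 12.7.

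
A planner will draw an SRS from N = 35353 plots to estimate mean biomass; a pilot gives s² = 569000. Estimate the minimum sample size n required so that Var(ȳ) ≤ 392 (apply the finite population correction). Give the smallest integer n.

1395

Without fpc, n₀ = s²/D = 569000/392 = 1451.5306.
With fpc, (1 − n/N)·s²/n ≤ D requires n ≥ n₀/(1 + n₀/N) = 1451.5306/(1 + 1451.5306/35353) = 1394.2838.
Rounding up, n = 1395.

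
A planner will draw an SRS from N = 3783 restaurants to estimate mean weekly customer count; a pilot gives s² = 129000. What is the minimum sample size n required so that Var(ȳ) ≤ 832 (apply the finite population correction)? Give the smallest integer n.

Without fpc, n₀ = s²/D = 129000/832 = 155.0481.
With fpc, (1 − n/N)·s²/n ≤ D requires n ≥ n₀/(1 + n₀/N) = 155.0481/(1 + 155.0481/3783) = 148.9436.
Rounding up, n = 149.

149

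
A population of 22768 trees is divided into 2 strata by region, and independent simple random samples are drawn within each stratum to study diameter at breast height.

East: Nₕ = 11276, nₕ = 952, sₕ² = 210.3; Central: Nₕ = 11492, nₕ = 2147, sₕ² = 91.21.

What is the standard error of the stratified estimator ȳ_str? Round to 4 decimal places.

0.2417

Var(ȳ_str) = Σₕ Wₕ²(1 − fₕ)sₕ²/nₕ with Wₕ = Nₕ/N, N = 22768.
East: Wₕ = 0.49525650; term = 0.49525650²·(1 − 0.08442710)·210.3/952 = 0.049608446.
Central: Wₕ = 0.50474350; term = 0.50474350²·(1 − 0.18682562)·91.21/2147 = 0.0088010719.
Sum = 0.058409518.
SE = √(0.058409518) = 0.2417.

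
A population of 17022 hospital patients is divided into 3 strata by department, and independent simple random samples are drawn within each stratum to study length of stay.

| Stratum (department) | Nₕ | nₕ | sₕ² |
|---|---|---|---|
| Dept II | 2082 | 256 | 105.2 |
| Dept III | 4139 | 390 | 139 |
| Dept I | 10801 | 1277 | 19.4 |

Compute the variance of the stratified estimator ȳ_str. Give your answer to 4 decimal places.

0.0299

Var(ȳ_str) = Σₕ Wₕ²(1 − fₕ)sₕ²/nₕ with Wₕ = Nₕ/N, N = 17022.
Dept II: Wₕ = 0.12231230; term = 0.12231230²·(1 − 0.12295869)·105.2/256 = 0.0053918289.
Dept III: Wₕ = 0.24315592; term = 0.24315592²·(1 − 0.09422566)·139/390 = 0.019087097.
Dept I: Wₕ = 0.63453178; term = 0.63453178²·(1 − 0.11822979)·19.4/1277 = 0.0053935289.
Sum = 0.029872455.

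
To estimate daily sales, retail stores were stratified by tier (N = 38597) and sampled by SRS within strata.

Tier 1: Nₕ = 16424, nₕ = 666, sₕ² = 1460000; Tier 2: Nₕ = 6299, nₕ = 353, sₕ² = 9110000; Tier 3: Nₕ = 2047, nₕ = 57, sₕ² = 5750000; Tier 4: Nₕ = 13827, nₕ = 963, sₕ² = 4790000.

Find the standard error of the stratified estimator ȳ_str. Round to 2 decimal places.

Var(ȳ_str) = Σₕ Wₕ²(1 − fₕ)sₕ²/nₕ with Wₕ = Nₕ/N, N = 38597.
Tier 1: Wₕ = 0.42552530; term = 0.42552530²·(1 − 0.04055041)·1460000/666 = 380.84789.
Tier 2: Wₕ = 0.16319921; term = 0.16319921²·(1 − 0.05604064)·9110000/353 = 648.83323.
Tier 3: Wₕ = 0.05303521; term = 0.05303521²·(1 − 0.02784563)·5750000/57 = 275.83972.
Tier 4: Wₕ = 0.35824028; term = 0.35824028²·(1 − 0.06964634)·4790000/963 = 593.89015.
Sum = 1899.411.
SE = √(1899.411) = 43.58.

43.58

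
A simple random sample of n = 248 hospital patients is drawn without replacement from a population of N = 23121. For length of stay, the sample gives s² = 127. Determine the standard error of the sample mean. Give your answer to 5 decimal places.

Under SRS without replacement, Var(ȳ) = (1 − f)·s²/n with f = n/N = 248/23121 = 0.01072618.
Var(ȳ) = (1 − 0.01072618)·127/248 = 0.98927382·0.51209677 = 0.50660393.
SE(ȳ) = √(0.50660393) = 0.71176.

0.71176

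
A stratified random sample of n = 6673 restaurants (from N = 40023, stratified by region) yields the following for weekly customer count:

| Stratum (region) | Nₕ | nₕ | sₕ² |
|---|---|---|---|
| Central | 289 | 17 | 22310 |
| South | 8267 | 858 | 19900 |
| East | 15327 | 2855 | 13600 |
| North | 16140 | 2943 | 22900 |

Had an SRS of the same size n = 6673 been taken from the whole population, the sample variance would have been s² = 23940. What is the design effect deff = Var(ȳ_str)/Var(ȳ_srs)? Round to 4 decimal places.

0.8545

Var(ȳ_str) = Σ Wₕ²(1−fₕ)sₕ²/nₕ with Wₕ = Nₕ/40023:
  Central: (289/40023)²·(1−17/289)·22310/17 = 0.064401817
  South: (8267/40023)²·(1−858/8267)·19900/858 = 0.88685791
  East: (15327/40023)²·(1−2855/15327)·13600/2855 = 0.56846899
  North: (16140/40023)²·(1−2943/16140)·22900/2943 = 1.0346767
  → Var(ȳ_str) = 2.5544054.
Var(ȳ_srs) = (1 − 6673/40023)·23940/6673 = 2.9894357.
deff = 2.5544054 / 2.9894357 = 0.8545.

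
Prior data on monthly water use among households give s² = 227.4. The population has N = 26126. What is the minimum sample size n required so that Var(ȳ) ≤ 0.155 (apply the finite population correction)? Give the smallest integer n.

1390

Without fpc, n₀ = s²/D = 227.4/0.155 = 1467.0968.
With fpc, (1 − n/N)·s²/n ≤ D requires n ≥ n₀/(1 + n₀/N) = 1467.0968/(1 + 1467.0968/26126) = 1389.0928.
Rounding up, n = 1390.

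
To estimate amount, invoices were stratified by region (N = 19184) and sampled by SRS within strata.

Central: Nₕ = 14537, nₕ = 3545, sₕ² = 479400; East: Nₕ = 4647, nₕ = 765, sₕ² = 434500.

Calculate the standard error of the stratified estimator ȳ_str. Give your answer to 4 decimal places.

9.3036

Var(ȳ_str) = Σₕ Wₕ²(1 − fₕ)sₕ²/nₕ with Wₕ = Nₕ/N, N = 19184.
Central: Wₕ = 0.75776689; term = 0.75776689²·(1 − 0.24386049)·479400/3545 = 58.715798.
East: Wₕ = 0.24223311; term = 0.24223311²·(1 − 0.16462234)·434500/765 = 27.840576.
Sum = 86.556374.
SE = √(86.556374) = 9.3036.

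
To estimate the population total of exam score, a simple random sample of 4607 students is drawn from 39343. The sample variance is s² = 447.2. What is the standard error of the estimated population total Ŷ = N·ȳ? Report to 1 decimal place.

11517.7

Var(Ŷ) = N²·Var(ȳ) = N²·(1 − n/N)·s²/n.
f = 4607/39343 = 0.11709834; Var(ȳ) = 0.88290166·447.2/4607 = 0.085702979.
Var(Ŷ) = 39343² · 0.085702979 = 1.3265721 × 10^8.
SE(Ŷ) = √(1.3265721 × 10^8) = 11517.7.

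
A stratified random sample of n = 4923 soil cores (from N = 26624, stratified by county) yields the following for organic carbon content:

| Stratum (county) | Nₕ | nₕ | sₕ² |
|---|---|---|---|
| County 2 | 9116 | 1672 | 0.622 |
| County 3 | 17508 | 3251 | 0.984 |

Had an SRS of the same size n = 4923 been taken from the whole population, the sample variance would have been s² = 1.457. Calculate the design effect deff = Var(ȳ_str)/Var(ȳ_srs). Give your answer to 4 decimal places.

0.5895

Var(ȳ_str) = Σ Wₕ²(1−fₕ)sₕ²/nₕ with Wₕ = Nₕ/26624:
  County 2: (9116/26624)²·(1−1672/9116)·0.622/1672 = 3.5613789 × 10^-5
  County 3: (17508/26624)²·(1−3251/17508)·0.984/3251 = 1.0658503 × 10^-4
  → Var(ȳ_str) = 1.4219882 × 10^-4.
Var(ȳ_srs) = (1 − 4923/26624)·1.457/4923 = 2.4123269 × 10^-4.
deff = (1.4219882 × 10^-4) / (2.4123269 × 10^-4) = 0.5895.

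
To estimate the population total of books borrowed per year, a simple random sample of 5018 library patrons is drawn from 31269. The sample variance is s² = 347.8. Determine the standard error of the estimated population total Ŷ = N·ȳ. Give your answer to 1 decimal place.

7542.7

Var(Ŷ) = N²·Var(ȳ) = N²·(1 − n/N)·s²/n.
f = 5018/31269 = 0.16047843; Var(ȳ) = 0.83952157·347.8/5018 = 0.058187645.
Var(Ŷ) = 31269² · 0.058187645 = 5.6892991 × 10^7.
SE(Ŷ) = √(5.6892991 × 10^7) = 7542.7.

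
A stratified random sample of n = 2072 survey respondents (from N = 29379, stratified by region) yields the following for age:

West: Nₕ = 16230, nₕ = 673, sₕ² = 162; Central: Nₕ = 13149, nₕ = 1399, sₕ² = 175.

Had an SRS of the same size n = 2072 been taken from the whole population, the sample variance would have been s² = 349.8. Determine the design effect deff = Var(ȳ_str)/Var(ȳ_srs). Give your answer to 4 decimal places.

Var(ȳ_str) = Σ Wₕ²(1−fₕ)sₕ²/nₕ with Wₕ = Nₕ/29379:
  West: (16230/29379)²·(1−673/16230)·162/673 = 0.07041583
  Central: (13149/29379)²·(1−1399/13149)·175/1399 = 0.022391176
  → Var(ȳ_str) = 0.092807006.
Var(ȳ_srs) = (1 − 2072/29379)·349.8/2072 = 0.15691593.
deff = 0.092807006 / 0.15691593 = 0.5914.

0.5914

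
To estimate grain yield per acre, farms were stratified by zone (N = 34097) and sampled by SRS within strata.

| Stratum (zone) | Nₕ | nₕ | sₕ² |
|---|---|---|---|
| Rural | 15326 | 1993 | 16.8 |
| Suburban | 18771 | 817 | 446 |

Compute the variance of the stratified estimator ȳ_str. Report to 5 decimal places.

0.15973

Var(ȳ_str) = Σₕ Wₕ²(1 − fₕ)sₕ²/nₕ with Wₕ = Nₕ/N, N = 34097.
Rural: Wₕ = 0.44948236; term = 0.44948236²·(1 − 0.13004045)·16.8/1993 = 0.0014815842.
Suburban: Wₕ = 0.55051764; term = 0.55051764²·(1 − 0.04352459)·446/817 = 0.15824467.
Sum = 0.15972625.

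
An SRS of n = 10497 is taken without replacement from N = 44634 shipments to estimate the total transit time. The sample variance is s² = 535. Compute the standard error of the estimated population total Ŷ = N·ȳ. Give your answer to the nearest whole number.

Var(Ŷ) = N²·Var(ȳ) = N²·(1 − n/N)·s²/n.
f = 10497/44634 = 0.23517946; Var(ȳ) = 0.76482054·535/10497 = 0.038980565.
Var(Ŷ) = 44634² · 0.038980565 = 7.7656846 × 10^7.
SE(Ŷ) = √(7.7656846 × 10^7) = 8812.

8812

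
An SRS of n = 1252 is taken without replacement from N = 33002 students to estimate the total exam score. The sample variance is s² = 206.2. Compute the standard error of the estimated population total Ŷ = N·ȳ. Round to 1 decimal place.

Var(Ŷ) = N²·Var(ȳ) = N²·(1 − n/N)·s²/n.
f = 1252/33002 = 0.03793709; Var(ȳ) = 0.96206291·206.2/1252 = 0.15844838.
Var(Ŷ) = 33002² · 0.15844838 = 1.725712 × 10^8.
SE(Ŷ) = √(1.725712 × 10^8) = 13136.6.

13136.6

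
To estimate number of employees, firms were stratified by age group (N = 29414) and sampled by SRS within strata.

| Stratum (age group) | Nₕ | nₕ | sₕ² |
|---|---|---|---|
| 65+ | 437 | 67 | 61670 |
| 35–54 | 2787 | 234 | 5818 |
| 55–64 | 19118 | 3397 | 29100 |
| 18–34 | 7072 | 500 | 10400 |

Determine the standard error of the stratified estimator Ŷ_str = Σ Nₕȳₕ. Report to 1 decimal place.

62186.2

Var(Ŷ_str) = Σₕ Nₕ²(1 − fₕ)sₕ²/nₕ.
65+: 437²·(1 − 67/437)·61670/67 = 1.488272 × 10^8.
35–54: 2787²·(1 − 234/2787)·5818/234 = 1.7690725 × 10^8.
55–64: 19118²·(1 − 3397/19118)·29100/3397 = 2.5746611 × 10^9.
18–34: 7072²·(1 − 500/7072)·10400/500 = 9.6672543 × 10^8.
Sum = 3.867121 × 10^9.
SE = √(3.867121 × 10^9) = 62186.2.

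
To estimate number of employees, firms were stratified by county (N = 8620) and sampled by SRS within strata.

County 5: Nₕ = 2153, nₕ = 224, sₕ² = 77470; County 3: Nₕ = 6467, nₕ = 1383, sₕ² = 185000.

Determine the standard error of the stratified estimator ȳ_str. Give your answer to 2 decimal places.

Var(ȳ_str) = Σₕ Wₕ²(1 − fₕ)sₕ²/nₕ with Wₕ = Nₕ/N, N = 8620.
County 5: Wₕ = 0.24976798; term = 0.24976798²·(1 − 0.10404087)·77470/224 = 19.330686.
County 3: Wₕ = 0.75023202; term = 0.75023202²·(1 − 0.21385496)·185000/1383 = 59.189329.
Sum = 78.520015.
SE = √(78.520015) = 8.86.

8.86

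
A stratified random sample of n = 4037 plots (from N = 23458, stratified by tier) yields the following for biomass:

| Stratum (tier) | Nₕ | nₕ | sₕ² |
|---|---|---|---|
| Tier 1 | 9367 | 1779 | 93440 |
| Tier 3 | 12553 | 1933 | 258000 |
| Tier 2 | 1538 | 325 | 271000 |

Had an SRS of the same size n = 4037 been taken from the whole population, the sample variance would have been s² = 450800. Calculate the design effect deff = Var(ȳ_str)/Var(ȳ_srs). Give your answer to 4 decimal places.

Var(ȳ_str) = Σ Wₕ²(1−fₕ)sₕ²/nₕ with Wₕ = Nₕ/23458:
  Tier 1: (9367/23458)²·(1−1779/9367)·93440/1779 = 6.7842643
  Tier 3: (12553/23458)²·(1−1933/12553)·258000/1933 = 32.335377
  Tier 2: (1538/23458)²·(1−325/1538)·271000/325 = 2.8269694
  → Var(ȳ_str) = 41.946611.
Var(ȳ_srs) = (1 − 4037/23458)·450800/4037 = 92.449755.
deff = 41.946611 / 92.449755 = 0.4537.

0.4537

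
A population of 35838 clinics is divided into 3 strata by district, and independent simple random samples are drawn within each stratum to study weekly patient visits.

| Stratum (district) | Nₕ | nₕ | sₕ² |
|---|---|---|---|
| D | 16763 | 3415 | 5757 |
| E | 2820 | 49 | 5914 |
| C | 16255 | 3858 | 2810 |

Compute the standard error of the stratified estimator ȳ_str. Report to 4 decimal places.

1.0688

Var(ȳ_str) = Σₕ Wₕ²(1 − fₕ)sₕ²/nₕ with Wₕ = Nₕ/N, N = 35838.
D: Wₕ = 0.46774374; term = 0.46774374²·(1 − 0.20372248)·5757/3415 = 0.29368782.
E: Wₕ = 0.07868743; term = 0.07868743²·(1 − 0.01737589)·5914/49 = 0.7343166.
C: Wₕ = 0.45356884; term = 0.45356884²·(1 − 0.23734236)·2810/3858 = 0.11427734.
Sum = 1.1422818.
SE = √(1.1422818) = 1.0688.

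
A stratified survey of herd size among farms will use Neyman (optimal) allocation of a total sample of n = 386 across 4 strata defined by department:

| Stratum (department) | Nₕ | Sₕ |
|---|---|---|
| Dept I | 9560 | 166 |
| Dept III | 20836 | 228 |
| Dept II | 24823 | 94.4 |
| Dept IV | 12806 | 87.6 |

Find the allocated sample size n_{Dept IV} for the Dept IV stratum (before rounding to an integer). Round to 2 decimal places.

44.17

Neyman allocation: nₕ = n·NₕSₕ / Σⱼ NⱼSⱼ.
Σ NⱼSⱼ = 9560·166 + 20836·228 + 24823·94.4 + 12806·87.6 = 9.8026648 × 10^6.
n_{Dept IV} = 386·12806·87.6 / (9.8026648 × 10^6) = 44.17.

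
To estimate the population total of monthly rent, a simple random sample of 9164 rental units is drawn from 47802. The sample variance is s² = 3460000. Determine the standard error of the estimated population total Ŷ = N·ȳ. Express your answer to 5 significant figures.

835080

Var(Ŷ) = N²·Var(ȳ) = N²·(1 − n/N)·s²/n.
f = 9164/47802 = 0.19170746; Var(ȳ) = 0.80829254·3460000/9164 = 305.18247.
Var(Ŷ) = 47802² · 305.18247 = 6.9735147 × 10^11.
SE(Ŷ) = √(6.9735147 × 10^11) = 835080.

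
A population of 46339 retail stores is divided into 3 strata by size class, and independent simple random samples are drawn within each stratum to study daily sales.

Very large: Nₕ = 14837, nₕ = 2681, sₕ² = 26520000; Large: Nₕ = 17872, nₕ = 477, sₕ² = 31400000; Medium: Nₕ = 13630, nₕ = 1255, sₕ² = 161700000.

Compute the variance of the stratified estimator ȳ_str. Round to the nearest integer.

20482

Var(ȳ_str) = Σₕ Wₕ²(1 − fₕ)sₕ²/nₕ with Wₕ = Nₕ/N, N = 46339.
Very large: Wₕ = 0.32018386; term = 0.32018386²·(1 − 0.18069691)·26520000/2681 = 830.84532.
Large: Wₕ = 0.38567945; term = 0.38567945²·(1 − 0.02668979)·31400000/477 = 9530.4969.
Medium: Wₕ = 0.29413669; term = 0.29413669²·(1 − 0.09207630)·161700000/1255 = 10120.781.
Sum = 20482.123.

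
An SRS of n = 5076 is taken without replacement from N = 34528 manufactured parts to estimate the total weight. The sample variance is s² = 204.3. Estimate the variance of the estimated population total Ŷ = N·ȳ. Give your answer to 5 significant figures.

Var(Ŷ) = N²·Var(ȳ) = N²·(1 − n/N)·s²/n.
f = 5076/34528 = 0.14701112; Var(ȳ) = 0.85298888·204.3/5076 = 0.03433129.
Var(Ŷ) = 34528² · 0.03433129 = 4.0929173 × 10^7.

4.0929 × 10^7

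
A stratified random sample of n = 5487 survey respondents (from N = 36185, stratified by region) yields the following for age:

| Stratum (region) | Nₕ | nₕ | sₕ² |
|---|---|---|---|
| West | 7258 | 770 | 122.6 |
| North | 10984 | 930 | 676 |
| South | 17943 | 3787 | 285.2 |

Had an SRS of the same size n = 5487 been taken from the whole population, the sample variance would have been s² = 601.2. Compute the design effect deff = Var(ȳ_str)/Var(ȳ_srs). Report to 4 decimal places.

0.8783

Var(ȳ_str) = Σ Wₕ²(1−fₕ)sₕ²/nₕ with Wₕ = Nₕ/36185:
  West: (7258/36185)²·(1−770/7258)·122.6/770 = 0.0057262512
  North: (10984/36185)²·(1−930/10984)·676/930 = 0.061306426
  South: (17943/36185)²·(1−3787/17943)·285.2/3787 = 0.01460941
  → Var(ȳ_str) = 0.081642087.
Var(ȳ_srs) = (1 − 5487/36185)·601.2/5487 = 0.092953451.
deff = 0.081642087 / 0.092953451 = 0.8783.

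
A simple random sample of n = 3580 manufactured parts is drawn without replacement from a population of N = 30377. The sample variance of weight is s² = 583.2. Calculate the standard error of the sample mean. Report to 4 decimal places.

0.3791

Under SRS without replacement, Var(ȳ) = (1 − f)·s²/n with f = n/N = 3580/30377 = 0.11785232.
Var(ȳ) = (1 − 0.11785232)·583.2/3580 = 0.88214768·0.16290503 = 0.14370629.
SE(ȳ) = √(0.14370629) = 0.3791.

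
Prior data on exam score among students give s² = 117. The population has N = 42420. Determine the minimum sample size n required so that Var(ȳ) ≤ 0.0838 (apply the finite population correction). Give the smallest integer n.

1352

Without fpc, n₀ = s²/D = 117/0.0838 = 1396.1814.
With fpc, (1 − n/N)·s²/n ≤ D requires n ≥ n₀/(1 + n₀/N) = 1396.1814/(1 + 1396.1814/42420) = 1351.6928.
Rounding up, n = 1352.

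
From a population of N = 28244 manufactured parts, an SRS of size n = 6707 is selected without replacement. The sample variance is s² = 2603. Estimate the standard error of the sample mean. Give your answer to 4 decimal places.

Under SRS without replacement, Var(ȳ) = (1 − f)·s²/n with f = n/N = 6707/28244 = 0.23746636.
Var(ȳ) = (1 − 0.23746636)·2603/6707 = 0.76253364·0.38810198 = 0.29594082.
SE(ȳ) = √(0.29594082) = 0.5440.

0.5440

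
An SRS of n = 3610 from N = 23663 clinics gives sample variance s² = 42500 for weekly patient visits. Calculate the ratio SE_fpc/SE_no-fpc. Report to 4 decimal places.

f = n/N = 3610/23663 = 0.15255885.
SE_no-fpc = √(s²/n) = 3.4311592; SE_fpc = √((1−f)s²/n) = 3.1586073.
Ratio = √(1−f) = 0.92056567.

0.9206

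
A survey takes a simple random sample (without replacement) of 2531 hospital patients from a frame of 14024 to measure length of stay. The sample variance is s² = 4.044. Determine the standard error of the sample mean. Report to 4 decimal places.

Under SRS without replacement, Var(ȳ) = (1 − f)·s²/n with f = n/N = 2531/14024 = 0.18047633.
Var(ȳ) = (1 − 0.18047633)·4.044/2531 = 0.81952367·0.0015977874 = 0.0013094246.
SE(ȳ) = √(0.0013094246) = 0.0362.

0.0362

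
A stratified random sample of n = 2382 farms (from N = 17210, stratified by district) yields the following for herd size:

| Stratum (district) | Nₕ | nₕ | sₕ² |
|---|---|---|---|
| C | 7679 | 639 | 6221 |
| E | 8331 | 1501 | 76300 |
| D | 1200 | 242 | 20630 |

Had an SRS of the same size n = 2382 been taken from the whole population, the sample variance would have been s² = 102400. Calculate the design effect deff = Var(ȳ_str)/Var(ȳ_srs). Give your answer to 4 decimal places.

0.3206

Var(ȳ_str) = Σ Wₕ²(1−fₕ)sₕ²/nₕ with Wₕ = Nₕ/17210:
  C: (7679/17210)²·(1−639/7679)·6221/639 = 1.7769489
  E: (8331/17210)²·(1−1501/8331)·76300/1501 = 9.7656227
  D: (1200/17210)²·(1−242/1200)·20630/242 = 0.33087875
  → Var(ȳ_str) = 11.87345.
Var(ȳ_srs) = (1 − 2382/17210)·102400/2382 = 37.039056.
deff = 11.87345 / 37.039056 = 0.3206.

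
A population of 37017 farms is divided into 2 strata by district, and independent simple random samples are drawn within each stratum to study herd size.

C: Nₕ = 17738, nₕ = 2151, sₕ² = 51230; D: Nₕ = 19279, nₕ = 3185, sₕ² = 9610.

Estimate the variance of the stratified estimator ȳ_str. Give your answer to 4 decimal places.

5.4888

Var(ȳ_str) = Σₕ Wₕ²(1 − fₕ)sₕ²/nₕ with Wₕ = Nₕ/N, N = 37017.
C: Wₕ = 0.47918524; term = 0.47918524²·(1 − 0.12126508)·51230/2151 = 4.8056119.
D: Wₕ = 0.52081476; term = 0.52081476²·(1 − 0.16520566)·9610/3185 = 0.68321912.
Sum = 5.488831.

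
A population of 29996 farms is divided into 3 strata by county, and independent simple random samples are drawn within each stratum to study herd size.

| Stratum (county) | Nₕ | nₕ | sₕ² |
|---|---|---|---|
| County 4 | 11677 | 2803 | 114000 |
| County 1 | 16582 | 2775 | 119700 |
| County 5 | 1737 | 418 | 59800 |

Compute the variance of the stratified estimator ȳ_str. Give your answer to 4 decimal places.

16.0241

Var(ȳ_str) = Σₕ Wₕ²(1 − fₕ)sₕ²/nₕ with Wₕ = Nₕ/N, N = 29996.
County 4: Wₕ = 0.38928524; term = 0.38928524²·(1 − 0.24004453)·114000/2803 = 4.6838801.
County 1: Wₕ = 0.55280704; term = 0.55280704²·(1 − 0.16735014)·119700/2775 = 10.975914.
County 5: Wₕ = 0.05790772; term = 0.05790772²·(1 − 0.24064479)·59800/418 = 0.36428629.
Sum = 16.02408.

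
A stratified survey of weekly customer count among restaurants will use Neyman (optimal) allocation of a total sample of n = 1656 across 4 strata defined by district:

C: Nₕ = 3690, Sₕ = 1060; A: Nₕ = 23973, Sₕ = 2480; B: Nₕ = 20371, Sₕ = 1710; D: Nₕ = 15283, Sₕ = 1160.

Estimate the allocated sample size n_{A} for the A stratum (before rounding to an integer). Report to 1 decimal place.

Neyman allocation: nₕ = n·NₕSₕ / Σⱼ NⱼSⱼ.
Σ NⱼSⱼ = 3690·1060 + 23973·2480 + 20371·1710 + 15283·1160 = 1.1592713 × 10^8.
n_{A} = 1656·23973·2480 / (1.1592713 × 10^8) = 849.3.

849.3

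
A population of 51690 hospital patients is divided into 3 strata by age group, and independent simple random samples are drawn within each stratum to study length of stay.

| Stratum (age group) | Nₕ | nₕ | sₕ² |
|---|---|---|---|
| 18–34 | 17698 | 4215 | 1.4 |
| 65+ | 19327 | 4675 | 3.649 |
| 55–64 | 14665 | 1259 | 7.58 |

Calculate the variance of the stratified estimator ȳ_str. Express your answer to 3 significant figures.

5.55 × 10^-4

Var(ȳ_str) = Σₕ Wₕ²(1 − fₕ)sₕ²/nₕ with Wₕ = Nₕ/N, N = 51690.
18–34: Wₕ = 0.34238731; term = 0.34238731²·(1 − 0.23816250)·1.4/4215 = 2.9663891 × 10^-5.
65+: Wₕ = 0.37390211; term = 0.37390211²·(1 − 0.24188958)·3.649/4675 = 8.2725717 × 10^-5.
55–64: Wₕ = 0.28371058; term = 0.28371058²·(1 − 0.08585066)·7.58/1259 = 4.4300813 × 10^-4.
Sum = 5.5539774 × 10^-4.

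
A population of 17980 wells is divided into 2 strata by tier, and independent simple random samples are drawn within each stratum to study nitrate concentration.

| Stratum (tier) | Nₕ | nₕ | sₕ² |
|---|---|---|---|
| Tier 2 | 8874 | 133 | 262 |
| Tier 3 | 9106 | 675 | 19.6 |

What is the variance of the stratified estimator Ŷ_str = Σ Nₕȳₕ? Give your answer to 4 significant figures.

1.550 × 10^8

Var(Ŷ_str) = Σₕ Nₕ²(1 − fₕ)sₕ²/nₕ.
Tier 2: 8874²·(1 − 133/8874)·262/133 = 1.5280241 × 10^8.
Tier 3: 9106²·(1 − 675/9106)·19.6/675 = 2.2292513 × 10^6.
Sum = 1.5503166 × 10^8.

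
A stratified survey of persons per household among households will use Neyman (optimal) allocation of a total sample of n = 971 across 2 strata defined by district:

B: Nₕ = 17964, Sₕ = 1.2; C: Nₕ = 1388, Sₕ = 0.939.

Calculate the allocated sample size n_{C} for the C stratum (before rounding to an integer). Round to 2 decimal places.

55.36

Neyman allocation: nₕ = n·NₕSₕ / Σⱼ NⱼSⱼ.
Σ NⱼSⱼ = 17964·1.2 + 1388·0.939 = 22860.132.
n_{C} = 971·1388·0.939 / 22860.132 = 55.36.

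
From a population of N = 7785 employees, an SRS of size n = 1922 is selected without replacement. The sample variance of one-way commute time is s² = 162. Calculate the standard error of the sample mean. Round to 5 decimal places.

Under SRS without replacement, Var(ȳ) = (1 − f)·s²/n with f = n/N = 1922/7785 = 0.24688504.
Var(ȳ) = (1 − 0.24688504)·162/1922 = 0.75311496·0.084287201 = 0.063477952.
SE(ȳ) = √(0.063477952) = 0.25195.

0.25195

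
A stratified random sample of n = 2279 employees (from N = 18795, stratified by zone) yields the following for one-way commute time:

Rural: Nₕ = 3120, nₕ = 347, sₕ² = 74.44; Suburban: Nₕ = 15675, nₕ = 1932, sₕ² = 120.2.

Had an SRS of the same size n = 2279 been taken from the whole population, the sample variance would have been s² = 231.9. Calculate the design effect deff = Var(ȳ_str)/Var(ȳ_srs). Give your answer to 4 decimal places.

Var(ȳ_str) = Σ Wₕ²(1−fₕ)sₕ²/nₕ with Wₕ = Nₕ/18795:
  Rural: (3120/18795)²·(1−347/3120)·74.44/347 = 0.0052540801
  Suburban: (15675/18795)²·(1−1932/15675)·120.2/1932 = 0.037940389
  → Var(ȳ_str) = 0.043194469.
Var(ȳ_srs) = (1 − 2279/18795)·231.9/2279 = 0.089416768.
deff = 0.043194469 / 0.089416768 = 0.4831.

0.4831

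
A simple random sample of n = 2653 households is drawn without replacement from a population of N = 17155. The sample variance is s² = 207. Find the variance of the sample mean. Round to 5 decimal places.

Under SRS without replacement, Var(ȳ) = (1 − f)·s²/n with f = n/N = 2653/17155 = 0.15464879.
Var(ȳ) = (1 − 0.15464879)·207/2653 = 0.84535121·0.078024877 = 0.065958425.

0.06596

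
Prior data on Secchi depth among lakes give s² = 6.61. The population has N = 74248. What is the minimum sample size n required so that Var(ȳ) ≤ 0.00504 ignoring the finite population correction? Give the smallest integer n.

1312

Without fpc, n₀ = s²/D = 6.61/0.00504 = 1311.5079.
Rounding up, n = 1312.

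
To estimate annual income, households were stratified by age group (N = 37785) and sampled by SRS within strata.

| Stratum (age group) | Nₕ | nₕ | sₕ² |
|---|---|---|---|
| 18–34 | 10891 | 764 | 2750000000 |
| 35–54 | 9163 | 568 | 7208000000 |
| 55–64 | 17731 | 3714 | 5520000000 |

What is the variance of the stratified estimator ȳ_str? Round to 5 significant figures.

1.2368 × 10^6

Var(ȳ_str) = Σₕ Wₕ²(1 − fₕ)sₕ²/nₕ with Wₕ = Nₕ/N, N = 37785.
18–34: Wₕ = 0.28823607; term = 0.28823607²·(1 − 0.07014966)·2750000000/764 = 278066.74.
35–54: Wₕ = 0.24250364; term = 0.24250364²·(1 − 0.06198843)·7208000000/568 = 700021.14.
55–64: Wₕ = 0.46926029; term = 0.46926029²·(1 − 0.20946365)·5520000000/3714 = 258729.9.
Sum = 1.2368178 × 10^6.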